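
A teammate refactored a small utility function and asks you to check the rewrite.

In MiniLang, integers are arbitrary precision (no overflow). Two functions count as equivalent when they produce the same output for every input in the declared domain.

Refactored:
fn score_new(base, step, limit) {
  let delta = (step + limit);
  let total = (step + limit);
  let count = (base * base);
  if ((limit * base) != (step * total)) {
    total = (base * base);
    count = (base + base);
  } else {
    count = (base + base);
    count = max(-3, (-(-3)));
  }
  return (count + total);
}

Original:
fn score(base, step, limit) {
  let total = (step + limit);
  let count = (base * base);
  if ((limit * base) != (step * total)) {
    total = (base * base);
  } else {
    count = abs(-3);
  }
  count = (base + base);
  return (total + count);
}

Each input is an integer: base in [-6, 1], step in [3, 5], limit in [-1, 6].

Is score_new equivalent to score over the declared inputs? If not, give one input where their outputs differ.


On input base=-6, step=3, limit=-1, score returns -10 while score_new returns 5.
verdict: not equivalent; witness: base=-6, step=3, limit=-1


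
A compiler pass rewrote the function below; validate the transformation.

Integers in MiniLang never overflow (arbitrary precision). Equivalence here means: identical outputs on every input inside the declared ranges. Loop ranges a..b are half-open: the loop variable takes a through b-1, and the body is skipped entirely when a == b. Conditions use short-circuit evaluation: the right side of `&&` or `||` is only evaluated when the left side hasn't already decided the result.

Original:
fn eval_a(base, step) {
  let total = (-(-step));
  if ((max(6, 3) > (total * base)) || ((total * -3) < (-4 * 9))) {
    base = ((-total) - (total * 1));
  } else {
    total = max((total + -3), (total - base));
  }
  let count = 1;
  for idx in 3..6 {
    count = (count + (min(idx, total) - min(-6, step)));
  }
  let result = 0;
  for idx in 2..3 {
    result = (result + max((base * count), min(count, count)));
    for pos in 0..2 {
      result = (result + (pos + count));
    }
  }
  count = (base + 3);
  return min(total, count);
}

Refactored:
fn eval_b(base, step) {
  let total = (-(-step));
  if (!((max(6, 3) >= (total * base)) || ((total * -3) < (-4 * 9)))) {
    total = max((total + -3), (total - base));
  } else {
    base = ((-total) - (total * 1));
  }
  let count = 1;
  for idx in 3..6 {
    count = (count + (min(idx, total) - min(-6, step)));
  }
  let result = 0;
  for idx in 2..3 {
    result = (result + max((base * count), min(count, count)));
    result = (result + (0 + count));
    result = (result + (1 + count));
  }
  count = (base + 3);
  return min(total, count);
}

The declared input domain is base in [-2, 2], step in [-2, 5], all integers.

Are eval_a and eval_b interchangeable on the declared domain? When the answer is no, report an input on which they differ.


Take base=2, step=3.
eval_a: total := 3 | ((max(6, 3) > (total * base)) || ((total * -3) < (-4 * 9))): false | total := 1 | count := 1 | iter idx=3: | count := 8 | iter idx=4: | count := 15 | iter idx=5: | count := 22 | result := 0 | iter idx=2: | result := 44 | iter pos=0: | result := 66 | iter pos=1: | result := 89 | count := 5 | result 1
eval_b: total := 3 | (!((max(6, 3) >= (total * base)) || ((total * -3) < (-4 * 9)))): false | base := -6 | count := 1 | iter idx=3: | count := 10 | iter idx=4: | count := 19 | iter idx=5: | count := 28 | result := 0 | iter idx=2: | result := 28 | result := 56 | result := 85 | count := -3 | result -3
1 against -3: the behavior changed.
verdict: not equivalent; witness: base=2, step=3


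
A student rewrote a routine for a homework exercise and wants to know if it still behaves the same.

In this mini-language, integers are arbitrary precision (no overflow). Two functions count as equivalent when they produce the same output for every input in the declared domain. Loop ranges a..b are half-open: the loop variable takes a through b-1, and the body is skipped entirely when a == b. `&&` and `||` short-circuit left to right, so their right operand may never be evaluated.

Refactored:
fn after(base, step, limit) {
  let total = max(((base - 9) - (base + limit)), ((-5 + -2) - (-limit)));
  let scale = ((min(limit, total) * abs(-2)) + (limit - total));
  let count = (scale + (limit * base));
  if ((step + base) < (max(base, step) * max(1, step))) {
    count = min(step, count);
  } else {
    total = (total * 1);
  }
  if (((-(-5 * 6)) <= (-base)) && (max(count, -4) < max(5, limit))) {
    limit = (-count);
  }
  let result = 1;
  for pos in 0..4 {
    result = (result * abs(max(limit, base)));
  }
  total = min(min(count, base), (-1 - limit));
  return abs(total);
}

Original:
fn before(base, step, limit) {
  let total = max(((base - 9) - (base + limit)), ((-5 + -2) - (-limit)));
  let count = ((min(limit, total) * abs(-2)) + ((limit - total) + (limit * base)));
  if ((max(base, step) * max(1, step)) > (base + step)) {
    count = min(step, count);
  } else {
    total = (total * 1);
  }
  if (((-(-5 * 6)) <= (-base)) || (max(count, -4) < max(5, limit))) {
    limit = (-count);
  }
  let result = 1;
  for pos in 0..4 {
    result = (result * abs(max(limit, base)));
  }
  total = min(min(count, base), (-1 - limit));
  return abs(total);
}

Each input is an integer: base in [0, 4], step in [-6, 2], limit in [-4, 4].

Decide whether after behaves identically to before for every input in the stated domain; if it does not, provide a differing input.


The rewrite breaks on base=0, step=-6, limit=-4, where the results are 10 and 9.
before: total becomes -5; next count becomes -9; next ((max(base, step) * max(1, step)) > (base + step)) evaluates to true; next count becomes -9; next (((-(-5 * 6)) <= (-base)) || (max(count, -4) < max(5, limit))) evaluates to true; next limit becomes 9; next result becomes 1; next at pos=0:; next result becomes 9; next at pos=1:; next result becomes 81; next at pos=2:; next result becomes 729; next at pos=3:; next result becomes 6561; next total becomes -10; next final value 10
after: total becomes -5; next scale becomes -9; next count becomes -9; next ((step + base) < (max(base, step) * max(1, step))) evaluates to true; next count becomes -9; next (((-(-5 * 6)) <= (-base)) && (max(count, -4) < max(5, limit))) evaluates to false; next result becomes 1; next at pos=0:; next result becomes 0; next at pos=1:; next result becomes 0; next at pos=2:; next result becomes 0; next at pos=3:; next result becomes 0; next total becomes -9; next final value 9
verdict: not equivalent; witness: base=0, step=-6, limit=-4


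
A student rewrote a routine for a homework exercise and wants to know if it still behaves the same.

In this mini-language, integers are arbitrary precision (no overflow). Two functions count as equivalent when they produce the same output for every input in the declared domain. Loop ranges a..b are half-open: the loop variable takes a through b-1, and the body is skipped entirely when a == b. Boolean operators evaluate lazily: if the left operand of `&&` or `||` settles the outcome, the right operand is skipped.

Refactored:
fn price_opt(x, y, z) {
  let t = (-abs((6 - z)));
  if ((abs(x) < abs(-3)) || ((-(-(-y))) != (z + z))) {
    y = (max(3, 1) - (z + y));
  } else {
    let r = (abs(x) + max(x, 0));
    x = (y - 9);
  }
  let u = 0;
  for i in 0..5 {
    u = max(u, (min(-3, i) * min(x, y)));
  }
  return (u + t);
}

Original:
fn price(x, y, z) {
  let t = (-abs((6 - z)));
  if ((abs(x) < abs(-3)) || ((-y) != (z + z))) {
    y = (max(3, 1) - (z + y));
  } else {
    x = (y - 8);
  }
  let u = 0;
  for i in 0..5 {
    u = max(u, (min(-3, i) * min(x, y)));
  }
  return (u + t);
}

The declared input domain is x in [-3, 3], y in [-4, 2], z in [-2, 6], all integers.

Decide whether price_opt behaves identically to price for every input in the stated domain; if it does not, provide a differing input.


Consider the input x=-3, y=-4, z=2.
price: t = -4; ((abs(x) < abs(-3)) || ((-y) != (z + z))) -> false; x = -12; u = 0; [i=0]; u = 36; [i=1]; u = 36; [i=2]; u = 36; [i=3]; u = 36; [i=4]; u = 36; return 32
price_opt: t = -4; ((abs(x) < abs(-3)) || ((-(-(-y))) != (z + z))) -> false; r = 3; x = -13; u = 0; [i=0]; u = 39; [i=1]; u = 39; [i=2]; u = 39; [i=3]; u = 39; [i=4]; u = 39; return 35
32 against 35: the behavior changed.
verdict: not equivalent; witness: x=-3, y=-4, z=2


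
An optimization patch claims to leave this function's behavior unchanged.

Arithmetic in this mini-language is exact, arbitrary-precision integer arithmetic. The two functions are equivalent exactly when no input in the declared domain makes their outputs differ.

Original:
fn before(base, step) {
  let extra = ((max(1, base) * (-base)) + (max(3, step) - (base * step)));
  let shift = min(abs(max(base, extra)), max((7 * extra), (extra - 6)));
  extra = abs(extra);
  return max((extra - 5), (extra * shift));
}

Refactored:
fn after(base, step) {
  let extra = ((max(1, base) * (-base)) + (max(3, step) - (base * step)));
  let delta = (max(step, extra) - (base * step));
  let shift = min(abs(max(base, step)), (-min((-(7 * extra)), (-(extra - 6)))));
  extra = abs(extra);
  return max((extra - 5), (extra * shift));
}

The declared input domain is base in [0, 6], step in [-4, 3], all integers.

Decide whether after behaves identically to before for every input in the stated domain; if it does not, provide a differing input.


Try base=0, step=-4.
before: extra=3, then shift=3, then extra=3, then returns 9
after: extra=3, then delta=3, then shift=0, then extra=3, then returns 0
9 against 0: the behavior changed.
verdict: not equivalent; witness: base=0, step=-4


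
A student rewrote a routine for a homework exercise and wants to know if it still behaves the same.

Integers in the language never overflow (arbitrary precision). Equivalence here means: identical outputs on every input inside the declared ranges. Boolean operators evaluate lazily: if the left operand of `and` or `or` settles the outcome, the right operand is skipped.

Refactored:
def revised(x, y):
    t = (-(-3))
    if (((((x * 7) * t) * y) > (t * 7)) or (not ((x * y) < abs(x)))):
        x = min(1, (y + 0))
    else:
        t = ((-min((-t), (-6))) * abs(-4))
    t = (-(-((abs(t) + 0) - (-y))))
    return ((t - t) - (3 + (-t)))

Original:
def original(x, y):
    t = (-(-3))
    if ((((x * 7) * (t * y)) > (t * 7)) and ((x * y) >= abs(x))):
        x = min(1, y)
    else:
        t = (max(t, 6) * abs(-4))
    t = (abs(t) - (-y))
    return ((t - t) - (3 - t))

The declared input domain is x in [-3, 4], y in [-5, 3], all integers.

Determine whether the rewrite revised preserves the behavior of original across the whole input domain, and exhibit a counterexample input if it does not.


Consider the input x=-1, y=-1.
original: t=3, then ((((x * 7) * (t * y)) > (t * 7)) and ((x * y) >= abs(x))) is false, then t=24, then t=23, then returns 20
revised: t=3, then (((((x * 7) * t) * y) > (t * 7)) or (not ((x * y) < abs(x)))) is true, then x=-1, then t=2, then returns -1
20 vs -1 — the two versions disagree here.
verdict: not equivalent; witness: x=-1, y=-1


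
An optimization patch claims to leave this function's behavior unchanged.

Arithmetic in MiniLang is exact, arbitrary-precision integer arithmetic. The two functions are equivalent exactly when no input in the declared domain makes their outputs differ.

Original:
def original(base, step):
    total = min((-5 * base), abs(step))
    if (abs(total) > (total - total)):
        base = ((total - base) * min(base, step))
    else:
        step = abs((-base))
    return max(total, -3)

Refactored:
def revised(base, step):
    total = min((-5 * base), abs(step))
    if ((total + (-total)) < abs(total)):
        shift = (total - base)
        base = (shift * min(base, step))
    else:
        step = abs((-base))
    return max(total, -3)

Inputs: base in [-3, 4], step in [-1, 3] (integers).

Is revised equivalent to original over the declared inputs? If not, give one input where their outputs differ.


Side by side, the visible changes include: statement counts differ; comparison usage differs; arithmetic usage differs; local variable names differ.
Spot check at base=-2, step=1 — original: total := 1 | (abs(total) > (total - total)): true | base := -6 | result 1. revised: total := 1 | ((total + (-total)) < abs(total)): true | shift := 3 | base := -6 | result 1. Both give 1.
Across all 40 domain points the two functions coincide.
verdict: equivalent


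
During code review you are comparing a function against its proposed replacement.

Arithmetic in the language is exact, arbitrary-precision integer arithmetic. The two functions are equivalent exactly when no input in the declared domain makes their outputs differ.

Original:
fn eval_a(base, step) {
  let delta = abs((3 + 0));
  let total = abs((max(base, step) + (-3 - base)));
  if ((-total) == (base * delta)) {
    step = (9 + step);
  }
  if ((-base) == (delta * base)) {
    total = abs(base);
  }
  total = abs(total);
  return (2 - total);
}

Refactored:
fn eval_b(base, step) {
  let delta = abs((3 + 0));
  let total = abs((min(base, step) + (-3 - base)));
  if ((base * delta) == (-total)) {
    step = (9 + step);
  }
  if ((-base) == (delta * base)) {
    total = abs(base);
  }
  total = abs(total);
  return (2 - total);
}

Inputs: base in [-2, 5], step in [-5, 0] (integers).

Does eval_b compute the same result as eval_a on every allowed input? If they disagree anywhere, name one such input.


The rewrite breaks on base=-2, step=-5, where the results are -1 and -4.
eval_a: delta := 3 | total := 3 | ((-total) == (base * delta)): false | ((-base) == (delta * base)): false | total := 3 | result -1
eval_b: delta := 3 | total := 6 | ((base * delta) == (-total)): true | step := 4 | ((-base) == (delta * base)): false | total := 6 | result -4
verdict: not equivalent; witness: base=-2, step=-5


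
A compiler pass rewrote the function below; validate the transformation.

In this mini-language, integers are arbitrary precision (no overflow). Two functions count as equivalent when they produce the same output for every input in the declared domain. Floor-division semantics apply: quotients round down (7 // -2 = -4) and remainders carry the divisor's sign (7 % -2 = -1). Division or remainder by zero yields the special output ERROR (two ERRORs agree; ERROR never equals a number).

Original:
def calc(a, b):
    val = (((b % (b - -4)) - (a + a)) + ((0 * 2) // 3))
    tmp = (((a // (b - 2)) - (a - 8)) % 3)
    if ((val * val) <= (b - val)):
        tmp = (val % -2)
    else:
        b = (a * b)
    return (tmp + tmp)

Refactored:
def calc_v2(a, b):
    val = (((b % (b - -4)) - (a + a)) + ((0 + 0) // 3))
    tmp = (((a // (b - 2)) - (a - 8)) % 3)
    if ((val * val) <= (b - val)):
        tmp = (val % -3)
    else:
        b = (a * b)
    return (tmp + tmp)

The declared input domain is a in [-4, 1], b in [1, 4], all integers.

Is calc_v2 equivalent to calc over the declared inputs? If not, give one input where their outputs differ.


a=1, b=3 yields -2 from calc but -4 from calc_v2.
verdict: not equivalent; witness: a=1, b=3


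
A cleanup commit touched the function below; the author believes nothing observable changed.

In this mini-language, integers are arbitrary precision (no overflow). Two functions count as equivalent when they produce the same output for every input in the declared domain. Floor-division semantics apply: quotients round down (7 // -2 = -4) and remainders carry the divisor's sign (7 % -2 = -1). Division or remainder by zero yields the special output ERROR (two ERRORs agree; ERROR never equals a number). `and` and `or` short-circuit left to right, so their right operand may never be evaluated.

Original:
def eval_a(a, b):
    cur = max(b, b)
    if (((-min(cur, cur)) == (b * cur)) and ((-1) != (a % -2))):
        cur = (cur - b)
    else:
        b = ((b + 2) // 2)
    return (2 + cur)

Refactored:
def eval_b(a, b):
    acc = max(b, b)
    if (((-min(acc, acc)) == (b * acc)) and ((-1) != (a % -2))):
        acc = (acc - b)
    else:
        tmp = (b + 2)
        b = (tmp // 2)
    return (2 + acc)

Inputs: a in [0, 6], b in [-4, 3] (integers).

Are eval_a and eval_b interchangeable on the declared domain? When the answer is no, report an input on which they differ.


Differences: local variable names differ, and statement counts differ — yet all 56 inputs agree.
verdict: equivalent


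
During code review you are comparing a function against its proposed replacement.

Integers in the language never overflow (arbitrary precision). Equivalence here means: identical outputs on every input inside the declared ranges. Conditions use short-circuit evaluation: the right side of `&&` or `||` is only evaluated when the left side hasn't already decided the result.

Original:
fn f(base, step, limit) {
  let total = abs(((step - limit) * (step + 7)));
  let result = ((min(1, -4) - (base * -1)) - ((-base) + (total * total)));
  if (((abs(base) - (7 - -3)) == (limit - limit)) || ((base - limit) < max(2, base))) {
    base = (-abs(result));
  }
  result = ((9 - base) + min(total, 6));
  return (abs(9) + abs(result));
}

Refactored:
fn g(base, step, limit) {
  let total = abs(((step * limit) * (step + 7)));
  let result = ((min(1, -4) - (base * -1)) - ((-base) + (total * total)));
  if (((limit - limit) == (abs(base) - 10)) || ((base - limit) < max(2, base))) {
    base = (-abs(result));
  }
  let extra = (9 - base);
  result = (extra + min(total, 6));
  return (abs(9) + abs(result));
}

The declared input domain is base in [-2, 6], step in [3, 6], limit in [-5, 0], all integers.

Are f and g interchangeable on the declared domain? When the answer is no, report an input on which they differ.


Consider the input base=-2, step=3, limit=-3.
f: total=60, then result=-3608, then (((abs(base) - (7 - -3)) == (limit - limit)) || ((base - limit) < max(2, base))) is true, then base=-3608, then result=3623, then returns 3632
g: total=90, then result=-8108, then (((limit - limit) == (abs(base) - 10)) || ((base - limit) < max(2, base))) is true, then base=-8108, then extra=8117, then result=8123, then returns 8132
3632 != 8132, so the rewrite changes behavior.
verdict: not equivalent; witness: base=-2, step=3, limit=-3


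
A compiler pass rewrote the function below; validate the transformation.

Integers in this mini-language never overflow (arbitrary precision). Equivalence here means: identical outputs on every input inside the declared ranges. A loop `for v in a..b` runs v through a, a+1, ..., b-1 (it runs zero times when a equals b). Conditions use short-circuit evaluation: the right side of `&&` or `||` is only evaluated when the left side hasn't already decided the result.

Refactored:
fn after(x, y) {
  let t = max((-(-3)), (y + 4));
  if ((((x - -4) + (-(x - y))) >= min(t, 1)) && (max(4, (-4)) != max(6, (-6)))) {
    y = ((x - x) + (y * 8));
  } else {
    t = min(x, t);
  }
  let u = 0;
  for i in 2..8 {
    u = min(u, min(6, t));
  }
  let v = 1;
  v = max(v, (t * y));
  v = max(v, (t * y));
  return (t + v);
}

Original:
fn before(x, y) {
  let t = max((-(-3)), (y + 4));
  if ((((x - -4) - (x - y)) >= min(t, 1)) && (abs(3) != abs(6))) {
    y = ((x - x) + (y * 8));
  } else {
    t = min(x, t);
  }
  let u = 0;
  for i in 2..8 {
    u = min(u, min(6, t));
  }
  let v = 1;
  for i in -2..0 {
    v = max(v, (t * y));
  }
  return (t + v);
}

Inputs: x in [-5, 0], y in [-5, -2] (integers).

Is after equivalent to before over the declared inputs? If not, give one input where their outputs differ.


The one real change (`3` became `4`) has no effect anywhere in the declared ranges.
One worked example (x=-3, y=-4) — before: t becomes 3; next ((((x - -4) - (x - y)) >= min(t, 1)) && (abs(3) != abs(6))) evaluates to false; next t becomes -3; next u becomes 0; next at i=2:; next u becomes -3; next at i=3:; next u becomes -3; next at i=4:; next u becomes -3; next at i=5:; next u becomes -3; next at i=6:; next u becomes -3; next at i=7:; next u becomes -3; next v becomes 1; next at i=-2:; next v becomes 12; next at i=-1:; next v becomes 12; next final value 9; after: t becomes 3; next ((((x - -4) + (-(x - y))) >= min(t, 1)) && (max(4, (-4)) != max(6, (-6)))) evaluates to false; next t becomes -3; next u becomes 0; next at i=2:; next u becomes -3; next at i=3:; next u becomes -3; next at i=4:; next u becomes -3; next at i=5:; next u becomes -3; next at i=6:; next u becomes -3; next at i=7:; next u becomes -3; next v becomes 1; next v becomes 12; next v becomes 12; next final value 9; agreement on 9.
Every one of the 24 inputs gives matching results.
verdict: equivalent


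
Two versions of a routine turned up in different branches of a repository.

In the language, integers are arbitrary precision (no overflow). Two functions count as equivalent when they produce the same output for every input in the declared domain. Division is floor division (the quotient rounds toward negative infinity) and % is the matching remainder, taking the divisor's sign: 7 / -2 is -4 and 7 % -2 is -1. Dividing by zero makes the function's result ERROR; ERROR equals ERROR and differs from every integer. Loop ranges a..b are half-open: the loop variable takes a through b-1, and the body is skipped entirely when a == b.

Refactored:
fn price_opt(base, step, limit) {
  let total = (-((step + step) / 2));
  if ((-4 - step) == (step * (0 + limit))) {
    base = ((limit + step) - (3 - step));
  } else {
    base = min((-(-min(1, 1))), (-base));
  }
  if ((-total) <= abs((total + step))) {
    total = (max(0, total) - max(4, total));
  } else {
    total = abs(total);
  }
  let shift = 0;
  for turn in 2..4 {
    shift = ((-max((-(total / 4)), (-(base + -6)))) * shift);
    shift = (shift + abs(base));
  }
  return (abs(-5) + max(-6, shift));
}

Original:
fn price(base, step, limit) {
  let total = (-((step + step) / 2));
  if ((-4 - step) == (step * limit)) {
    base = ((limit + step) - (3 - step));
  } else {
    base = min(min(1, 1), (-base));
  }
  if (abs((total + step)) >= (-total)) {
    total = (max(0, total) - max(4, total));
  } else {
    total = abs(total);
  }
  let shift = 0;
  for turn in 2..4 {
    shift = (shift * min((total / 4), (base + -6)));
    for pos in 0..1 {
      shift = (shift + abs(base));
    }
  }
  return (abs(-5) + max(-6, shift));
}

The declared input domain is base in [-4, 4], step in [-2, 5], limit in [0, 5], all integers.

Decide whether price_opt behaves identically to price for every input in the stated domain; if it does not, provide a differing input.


This is a faithful refactor — min/max/abs usage differs, comparison usage differs, loop structure differs, local variable names differ, statement counts differ, constant usage differs, arithmetic usage differs, but the computed results match everywhere.
Spot check at base=3, step=2, limit=3 — price: total := -2 | ((-4 - step) == (step * limit)): false | base := -3 | (abs((total + step)) >= (-total)): false | total := 2 | shift := 0 | iter turn=2: | shift := 0 | iter pos=0: | shift := 3 | iter turn=3: | shift := -27 | iter pos=0: | shift := -24 | result -1. price_opt: total := -2 | ((-4 - step) == (step * (0 + limit))): false | base := -3 | ((-total) <= abs((total + step))): false | total := 2 | shift := 0 | iter turn=2: | shift := 0 | shift := 3 | iter turn=3: | shift := -27 | shift := -24 | result -1. Both give -1.
Sweeping the whole domain (432 inputs) finds no disagreement.
verdict: equivalent


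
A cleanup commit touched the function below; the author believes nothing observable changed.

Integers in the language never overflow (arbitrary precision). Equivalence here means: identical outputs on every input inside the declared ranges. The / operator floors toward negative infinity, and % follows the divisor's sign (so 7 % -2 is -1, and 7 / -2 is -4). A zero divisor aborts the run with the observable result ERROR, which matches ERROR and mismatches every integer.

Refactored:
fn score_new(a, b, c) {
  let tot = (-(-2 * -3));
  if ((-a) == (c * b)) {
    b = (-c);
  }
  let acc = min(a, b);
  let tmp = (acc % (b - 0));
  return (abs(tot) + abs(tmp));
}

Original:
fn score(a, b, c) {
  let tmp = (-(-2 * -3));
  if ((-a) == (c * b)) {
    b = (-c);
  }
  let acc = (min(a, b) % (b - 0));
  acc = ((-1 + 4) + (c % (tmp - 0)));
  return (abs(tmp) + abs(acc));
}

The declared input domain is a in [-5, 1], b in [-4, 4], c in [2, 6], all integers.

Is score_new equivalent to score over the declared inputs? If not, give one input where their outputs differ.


Try a=-5, b=-4, c=3.
score: tmp := -6 | ((-a) == (c * b)): false | acc := -1 | acc := 0 | result 6
score_new: tot := -6 | ((-a) == (c * b)): false | acc := -5 | tmp := -1 | result 7
6 vs 7 — the two versions disagree here.
verdict: not equivalent; witness: a=-5, b=-4, c=3


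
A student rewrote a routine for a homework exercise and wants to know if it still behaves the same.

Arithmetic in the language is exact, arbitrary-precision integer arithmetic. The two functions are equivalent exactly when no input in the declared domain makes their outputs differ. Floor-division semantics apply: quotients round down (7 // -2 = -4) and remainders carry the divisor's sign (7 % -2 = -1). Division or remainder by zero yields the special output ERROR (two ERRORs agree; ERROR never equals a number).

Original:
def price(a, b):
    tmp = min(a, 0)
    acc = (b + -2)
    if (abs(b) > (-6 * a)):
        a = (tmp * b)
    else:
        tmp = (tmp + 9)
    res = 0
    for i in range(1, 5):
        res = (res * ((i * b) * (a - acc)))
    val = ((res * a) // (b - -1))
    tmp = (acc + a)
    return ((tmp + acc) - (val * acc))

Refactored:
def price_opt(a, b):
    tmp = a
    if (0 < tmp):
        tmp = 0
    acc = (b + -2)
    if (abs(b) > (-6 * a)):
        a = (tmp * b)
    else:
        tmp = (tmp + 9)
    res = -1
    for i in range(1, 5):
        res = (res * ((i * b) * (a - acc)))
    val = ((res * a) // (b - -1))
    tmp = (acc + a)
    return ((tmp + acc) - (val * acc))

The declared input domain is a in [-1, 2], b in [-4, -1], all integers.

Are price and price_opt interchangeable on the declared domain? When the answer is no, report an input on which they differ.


Not equivalent: a=-1, b=-4 separates them (-13 vs -7680013).
price: tmp=-1, then acc=-6, then (abs(b) > (-6 * a)) is false, then tmp=8, then res=0, then (i=1), then res=0, then (i=2), then res=0, then (i=3), then res=0, then (i=4), then res=0, then val=0, then tmp=-7, then returns -13
price_opt: tmp=-1, then (0 < tmp) is false, then acc=-6, then (abs(b) > (-6 * a)) is false, then tmp=8, then res=-1, then (i=1), then res=20, then (i=2), then res=-800, then (i=3), then res=48000, then (i=4), then res=-3840000, then val=-1280000, then tmp=-7, then returns -7680013
verdict: not equivalent; witness: a=-1, b=-4


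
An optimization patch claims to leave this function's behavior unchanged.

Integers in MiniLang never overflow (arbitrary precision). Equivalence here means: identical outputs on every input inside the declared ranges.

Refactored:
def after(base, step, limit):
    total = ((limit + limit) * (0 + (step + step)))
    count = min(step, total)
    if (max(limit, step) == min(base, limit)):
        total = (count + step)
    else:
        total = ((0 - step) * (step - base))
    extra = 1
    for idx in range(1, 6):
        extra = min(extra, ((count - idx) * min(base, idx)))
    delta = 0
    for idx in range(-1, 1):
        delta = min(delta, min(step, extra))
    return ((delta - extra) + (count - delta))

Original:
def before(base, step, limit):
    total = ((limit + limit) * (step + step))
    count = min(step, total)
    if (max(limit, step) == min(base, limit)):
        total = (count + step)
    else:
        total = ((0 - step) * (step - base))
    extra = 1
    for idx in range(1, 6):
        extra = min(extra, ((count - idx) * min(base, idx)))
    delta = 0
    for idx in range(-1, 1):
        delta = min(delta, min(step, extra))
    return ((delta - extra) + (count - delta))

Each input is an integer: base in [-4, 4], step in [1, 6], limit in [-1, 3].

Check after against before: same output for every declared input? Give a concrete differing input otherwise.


Comparing the listings, the differences include: constant usage differs; arithmetic usage differs.
As a probe, take base=3, step=4, limit=3: before runs total=48, then count=4, then (max(limit, step) == min(base, limit)) is false, then total=-4, then extra=1, then (idx=1), then extra=1, then (idx=2), then extra=1, then (idx=3), then extra=1, then (idx=4), then extra=0, then (idx=5), then extra=-3, then delta=0, then (idx=-1), then delta=-3, then (idx=0), then delta=-3, then returns 7; after runs total=48, then count=4, then (max(limit, step) == min(base, limit)) is false, then total=-4, then extra=1, then (idx=1), then extra=1, then (idx=2), then extra=1, then (idx=3), then extra=1, then (idx=4), then extra=0, then (idx=5), then extra=-3, then delta=0, then (idx=-1), then delta=-3, then (idx=0), then delta=-3, then returns 7; both end at 7.
Across all 270 domain points the two functions coincide.
verdict: equivalent


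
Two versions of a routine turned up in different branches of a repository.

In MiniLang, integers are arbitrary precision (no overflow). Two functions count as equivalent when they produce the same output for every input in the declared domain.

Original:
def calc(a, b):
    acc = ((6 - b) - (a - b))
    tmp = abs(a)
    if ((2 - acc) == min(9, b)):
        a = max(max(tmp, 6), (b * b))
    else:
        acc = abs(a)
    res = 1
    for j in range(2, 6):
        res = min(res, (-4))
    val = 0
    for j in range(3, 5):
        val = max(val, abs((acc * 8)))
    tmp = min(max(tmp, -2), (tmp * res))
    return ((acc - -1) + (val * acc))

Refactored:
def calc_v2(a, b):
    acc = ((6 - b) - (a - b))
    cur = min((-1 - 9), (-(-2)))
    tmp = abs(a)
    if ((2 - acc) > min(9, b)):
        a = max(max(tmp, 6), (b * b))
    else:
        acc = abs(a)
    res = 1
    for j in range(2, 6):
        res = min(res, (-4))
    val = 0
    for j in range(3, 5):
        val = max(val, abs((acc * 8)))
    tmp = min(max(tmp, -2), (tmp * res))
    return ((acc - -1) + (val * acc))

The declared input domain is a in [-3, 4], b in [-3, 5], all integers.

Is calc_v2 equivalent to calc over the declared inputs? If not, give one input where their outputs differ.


Evaluate both at a=1, b=-3.
calc: acc := 5 | tmp := 1 | ((2 - acc) == min(9, b)): true | a := 9 | res := 1 | iter j=2: | res := -4 | iter j=3: | res := -4 | iter j=4: | res := -4 | iter j=5: | res := -4 | val := 0 | iter j=3: | val := 40 | iter j=4: | val := 40 | tmp := -4 | result 206
calc_v2: acc := 5 | cur := -10 | tmp := 1 | ((2 - acc) > min(9, b)): false | acc := 1 | res := 1 | iter j=2: | res := -4 | iter j=3: | res := -4 | iter j=4: | res := -4 | iter j=5: | res := -4 | val := 0 | iter j=3: | val := 8 | iter j=4: | val := 8 | tmp := -4 | result 10
206 and 10 differ, so these are not the same function on this domain.
verdict: not equivalent; witness: a=1, b=-3


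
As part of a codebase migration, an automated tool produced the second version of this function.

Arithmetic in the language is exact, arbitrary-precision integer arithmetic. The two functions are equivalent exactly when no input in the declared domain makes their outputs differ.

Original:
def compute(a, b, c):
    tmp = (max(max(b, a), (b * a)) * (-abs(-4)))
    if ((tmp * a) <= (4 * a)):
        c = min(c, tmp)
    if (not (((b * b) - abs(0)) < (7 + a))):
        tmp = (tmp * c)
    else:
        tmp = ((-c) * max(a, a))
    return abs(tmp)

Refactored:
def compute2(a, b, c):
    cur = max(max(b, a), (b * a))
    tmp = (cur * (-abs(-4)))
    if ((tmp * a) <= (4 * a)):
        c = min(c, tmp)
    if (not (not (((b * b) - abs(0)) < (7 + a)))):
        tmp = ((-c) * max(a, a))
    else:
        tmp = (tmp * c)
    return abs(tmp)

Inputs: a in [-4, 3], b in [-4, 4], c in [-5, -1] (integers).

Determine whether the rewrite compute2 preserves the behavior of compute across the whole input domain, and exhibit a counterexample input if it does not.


Differences: statement counts differ; also local variable names differ; also boolean connective usage differs — yet all 360 inputs agree.
verdict: equivalent


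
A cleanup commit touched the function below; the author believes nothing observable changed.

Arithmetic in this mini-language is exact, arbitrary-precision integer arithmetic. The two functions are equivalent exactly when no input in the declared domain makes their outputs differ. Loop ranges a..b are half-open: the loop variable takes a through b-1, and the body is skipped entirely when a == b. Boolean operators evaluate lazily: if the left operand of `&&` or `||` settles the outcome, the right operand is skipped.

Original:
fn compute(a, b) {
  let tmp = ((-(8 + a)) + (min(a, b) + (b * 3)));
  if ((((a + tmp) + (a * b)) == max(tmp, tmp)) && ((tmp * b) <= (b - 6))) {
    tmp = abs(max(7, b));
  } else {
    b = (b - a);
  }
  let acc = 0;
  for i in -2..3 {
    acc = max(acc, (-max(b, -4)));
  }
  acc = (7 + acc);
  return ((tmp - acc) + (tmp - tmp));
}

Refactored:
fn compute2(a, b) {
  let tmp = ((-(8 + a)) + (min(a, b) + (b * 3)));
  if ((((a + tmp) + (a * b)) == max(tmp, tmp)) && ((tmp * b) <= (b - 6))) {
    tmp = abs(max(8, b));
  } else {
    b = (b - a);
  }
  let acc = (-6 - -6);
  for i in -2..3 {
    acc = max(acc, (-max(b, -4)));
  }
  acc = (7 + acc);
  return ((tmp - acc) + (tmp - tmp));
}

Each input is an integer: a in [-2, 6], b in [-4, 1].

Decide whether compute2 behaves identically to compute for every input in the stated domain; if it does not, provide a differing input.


There is a counterexample at a=0, b=1: 0 on one side, 1 on the other.
compute: tmp = -5; ((((a + tmp) + (a * b)) == max(tmp, tmp)) && ((tmp * b) <= (b - 6))) -> true; tmp = 7; acc = 0; [i=-2]; acc = 0; [i=-1]; acc = 0; [i=0]; acc = 0; [i=1]; acc = 0; [i=2]; acc = 0; acc = 7; return 0
compute2: tmp = -5; ((((a + tmp) + (a * b)) == max(tmp, tmp)) && ((tmp * b) <= (b - 6))) -> true; tmp = 8; acc = 0; [i=-2]; acc = 0; [i=-1]; acc = 0; [i=0]; acc = 0; [i=1]; acc = 0; [i=2]; acc = 0; acc = 7; return 1
verdict: not equivalent; witness: a=0, b=1


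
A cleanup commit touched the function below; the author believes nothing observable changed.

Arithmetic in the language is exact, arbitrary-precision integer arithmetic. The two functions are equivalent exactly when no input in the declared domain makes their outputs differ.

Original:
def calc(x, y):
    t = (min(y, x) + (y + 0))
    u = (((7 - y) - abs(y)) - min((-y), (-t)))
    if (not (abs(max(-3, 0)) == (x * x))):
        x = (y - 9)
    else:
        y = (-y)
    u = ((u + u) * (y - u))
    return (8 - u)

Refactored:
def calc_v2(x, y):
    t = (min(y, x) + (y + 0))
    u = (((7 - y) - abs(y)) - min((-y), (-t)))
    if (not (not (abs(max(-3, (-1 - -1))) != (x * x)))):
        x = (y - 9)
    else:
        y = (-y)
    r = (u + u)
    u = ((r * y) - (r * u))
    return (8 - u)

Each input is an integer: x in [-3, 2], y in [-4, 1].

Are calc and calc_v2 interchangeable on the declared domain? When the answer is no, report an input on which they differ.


The two are interchangeable: constant usage differs; arithmetic usage differs; comparison usage differs; statement counts differ; boolean connective usage differs; local variable names differ, and every declared input agrees.
Tracing x=-2, y=1: calc: t = -1; u = 6; (not (abs(max(-3, 0)) == (x * x))) -> true; x = -8; u = -60; return 68 | calc_v2: t = -1; u = 6; (not (not (abs(max(-3, (-1 - -1))) != (x * x)))) -> true; x = -8; r = 12; u = -60; return 68 — matching result 68.
Checked all 36 inputs in the declared domain: the outputs agree on every one.
verdict: equivalent


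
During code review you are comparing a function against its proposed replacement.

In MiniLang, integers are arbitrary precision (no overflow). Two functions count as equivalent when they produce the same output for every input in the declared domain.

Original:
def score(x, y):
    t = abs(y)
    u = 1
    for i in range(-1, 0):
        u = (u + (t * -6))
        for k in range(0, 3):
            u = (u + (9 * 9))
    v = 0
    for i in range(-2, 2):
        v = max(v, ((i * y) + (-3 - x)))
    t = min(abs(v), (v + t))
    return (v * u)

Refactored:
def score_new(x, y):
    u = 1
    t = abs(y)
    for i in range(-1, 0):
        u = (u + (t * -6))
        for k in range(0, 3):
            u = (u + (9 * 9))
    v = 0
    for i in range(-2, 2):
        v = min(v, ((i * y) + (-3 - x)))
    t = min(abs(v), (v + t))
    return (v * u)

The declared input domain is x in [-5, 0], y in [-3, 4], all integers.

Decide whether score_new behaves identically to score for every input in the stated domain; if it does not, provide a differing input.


These are not equivalent — on x=-5, y=-3 the outputs split (1808 vs -226).
score: t becomes 3; next u becomes 1; next at i=-1:; next u becomes -17; next at k=0:; next u becomes 64; next at k=1:; next u becomes 145; next at k=2:; next u becomes 226; next v becomes 0; next at i=-2:; next v becomes 8; next at i=-1:; next v becomes 8; next at i=0:; next v becomes 8; next at i=1:; next v becomes 8; next t becomes 8; next final value 1808
score_new: u becomes 1; next t becomes 3; next at i=-1:; next u becomes -17; next at k=0:; next u becomes 64; next at k=1:; next u becomes 145; next at k=2:; next u becomes 226; next v becomes 0; next at i=-2:; next v becomes 0; next at i=-1:; next v becomes 0; next at i=0:; next v becomes 0; next at i=1:; next v becomes -1; next t becomes 1; next final value -226
verdict: not equivalent; witness: x=-5, y=-3


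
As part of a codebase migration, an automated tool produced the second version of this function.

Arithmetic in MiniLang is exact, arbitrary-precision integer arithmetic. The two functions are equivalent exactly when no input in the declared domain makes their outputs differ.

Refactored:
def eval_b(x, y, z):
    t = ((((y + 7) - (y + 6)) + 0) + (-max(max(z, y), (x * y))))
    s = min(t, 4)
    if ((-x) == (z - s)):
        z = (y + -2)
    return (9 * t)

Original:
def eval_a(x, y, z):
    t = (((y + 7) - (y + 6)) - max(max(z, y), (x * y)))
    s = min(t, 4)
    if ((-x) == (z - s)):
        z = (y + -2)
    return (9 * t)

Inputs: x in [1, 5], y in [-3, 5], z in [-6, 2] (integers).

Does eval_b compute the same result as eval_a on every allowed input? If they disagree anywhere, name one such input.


The two versions differ — the changes include constant usage differs, plus arithmetic usage differs.
As a probe, take x=1, y=5, z=1: eval_a runs t = -4; s = -4; ((-x) == (z - s)) -> false; return -36; eval_b runs t = -4; s = -4; ((-x) == (z - s)) -> false; return -36; both end at -36.
Sweeping the whole domain (405 inputs) finds no disagreement.
verdict: equivalent


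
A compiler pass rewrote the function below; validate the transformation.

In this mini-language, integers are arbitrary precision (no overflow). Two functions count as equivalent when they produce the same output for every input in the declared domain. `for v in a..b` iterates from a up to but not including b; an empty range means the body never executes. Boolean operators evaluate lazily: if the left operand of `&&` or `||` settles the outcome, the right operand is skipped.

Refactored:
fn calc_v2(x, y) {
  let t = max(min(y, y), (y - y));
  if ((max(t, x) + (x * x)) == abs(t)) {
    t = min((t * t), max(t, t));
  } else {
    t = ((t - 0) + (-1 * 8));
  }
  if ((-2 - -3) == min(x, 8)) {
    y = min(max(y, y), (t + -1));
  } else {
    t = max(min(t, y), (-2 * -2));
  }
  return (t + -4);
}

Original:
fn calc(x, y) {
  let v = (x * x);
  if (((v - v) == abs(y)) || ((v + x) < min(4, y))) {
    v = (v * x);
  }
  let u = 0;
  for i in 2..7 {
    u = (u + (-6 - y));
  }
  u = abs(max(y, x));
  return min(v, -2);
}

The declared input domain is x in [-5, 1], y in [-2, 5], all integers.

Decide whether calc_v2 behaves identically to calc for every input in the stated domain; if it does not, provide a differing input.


Run the pair on x=-5, y=-2.
calc: v becomes 25; next (((v - v) == abs(y)) || ((v + x) < min(4, y))) evaluates to false; next u becomes 0; next at i=2:; next u becomes -4; next at i=3:; next u becomes -8; next at i=4:; next u becomes -12; next at i=5:; next u becomes -16; next at i=6:; next u becomes -20; next u becomes 2; next final value -2
calc_v2: t becomes 0; next ((max(t, x) + (x * x)) == abs(t)) evaluates to false; next t becomes -8; next ((-2 - -3) == min(x, 8)) evaluates to false; next t becomes 4; next final value 0
-2 and 0 differ, so these are not the same function on this domain.
verdict: not equivalent; witness: x=-5, y=-2
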